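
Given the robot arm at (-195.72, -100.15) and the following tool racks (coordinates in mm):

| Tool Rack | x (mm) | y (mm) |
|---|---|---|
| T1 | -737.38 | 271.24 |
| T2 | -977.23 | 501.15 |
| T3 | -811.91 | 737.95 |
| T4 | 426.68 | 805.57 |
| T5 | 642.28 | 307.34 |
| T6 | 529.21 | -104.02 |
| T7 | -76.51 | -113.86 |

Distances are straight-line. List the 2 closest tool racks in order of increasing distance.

Distances from (-195.72, -100.15):
T1: √((-541.66)² + (371.39)²) = √(293395.5556 + 137930.5321) = 656.75 mm
T2: √((-781.51)² + (601.30)²) = √(610757.8801 + 361561.6900) = 986.06 mm
T3: √((-616.19)² + (838.10)²) = √(379690.1161 + 702411.6100) = 1040.24 mm
T4: √((622.40)² + (905.72)²) = √(387381.7600 + 820328.7184) = 1098.96 mm
T5: √((838.00)² + (407.49)²) = √(702244.0000 + 166048.1001) = 931.82 mm
T6: √((724.93)² + (-3.87)²) = √(525523.5049 + 14.9769) = 724.94 mm
T7: √((119.21)² + (-13.71)²) = √(14211.0241 + 187.9641) = 120.00 mm
Sorted: T7 (120.00 mm) < T1 (656.75 mm) < T6 (724.94 mm) < T5 (931.82 mm) < …

T7, T1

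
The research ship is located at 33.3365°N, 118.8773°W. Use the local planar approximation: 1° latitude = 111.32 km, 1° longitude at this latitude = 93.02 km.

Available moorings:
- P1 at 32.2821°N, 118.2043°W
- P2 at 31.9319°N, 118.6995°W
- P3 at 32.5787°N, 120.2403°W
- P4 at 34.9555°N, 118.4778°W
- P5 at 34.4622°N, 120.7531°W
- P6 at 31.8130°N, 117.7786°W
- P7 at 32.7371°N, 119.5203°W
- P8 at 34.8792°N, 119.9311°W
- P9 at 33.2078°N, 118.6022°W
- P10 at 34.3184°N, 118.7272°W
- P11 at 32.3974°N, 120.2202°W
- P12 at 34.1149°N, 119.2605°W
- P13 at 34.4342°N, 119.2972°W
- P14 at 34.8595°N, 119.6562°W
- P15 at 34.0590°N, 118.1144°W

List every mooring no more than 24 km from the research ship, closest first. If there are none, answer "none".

Distances from 33.3365°N, 118.8773°W:
P1: 133.0269 km
P2: 157.2323 km
P3: 152.2862 km
P4: 184.0184 km
P5: 214.8232 km
P6: 198.0098 km
P7: 89.6087 km
P8: 197.7401 km
P9: 29.3274 km
P10: 110.1933 km
P11: 162.8892 km
P12: 93.6967 km
P13: 128.2867 km
P14: 184.3730 km
P15: 107.2604 km
Threshold 24 km: none within range.

none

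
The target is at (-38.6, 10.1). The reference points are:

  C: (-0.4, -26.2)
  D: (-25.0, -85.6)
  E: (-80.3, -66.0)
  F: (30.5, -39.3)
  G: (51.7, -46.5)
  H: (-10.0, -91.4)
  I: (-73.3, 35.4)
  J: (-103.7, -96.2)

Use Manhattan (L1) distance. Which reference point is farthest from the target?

Distances from (-38.6, 10.1):
C: 74.5
D: 109.3
E: 117.8
F: 118.5
G: 146.9
H: 130.1
I: 60.0
J: 171.4
Maximum: J at 171.4.

J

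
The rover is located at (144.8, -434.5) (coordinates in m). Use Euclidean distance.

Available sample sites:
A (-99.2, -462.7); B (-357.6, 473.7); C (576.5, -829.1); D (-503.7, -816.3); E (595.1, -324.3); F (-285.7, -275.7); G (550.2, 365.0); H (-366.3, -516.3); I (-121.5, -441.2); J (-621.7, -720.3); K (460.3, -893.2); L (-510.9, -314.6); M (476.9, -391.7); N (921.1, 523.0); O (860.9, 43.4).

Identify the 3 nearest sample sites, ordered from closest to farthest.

A, I, M

Distances from (144.8, -434.5):
A: √((-244.0)² + (-28.2)²) = √(59536.000 + 795.240) = 245.6 m
B: √((-502.4)² + (908.2)²) = √(252405.760 + 824827.240) = 1037.9 m
C: √((431.7)² + (-394.6)²) = √(186364.890 + 155709.160) = 584.9 m
D: √((-648.5)² + (-381.8)²) = √(420552.250 + 145771.240) = 752.5 m
E: √((450.3)² + (110.2)²) = √(202770.090 + 12144.040) = 463.6 m
F: √((-430.5)² + (158.8)²) = √(185330.250 + 25217.440) = 458.9 m
G: √((405.4)² + (799.5)²) = √(164349.160 + 639200.250) = 896.4 m
H: √((-511.1)² + (-81.8)²) = √(261223.210 + 6691.240) = 517.6 m
I: √((-266.3)² + (-6.7)²) = √(70915.690 + 44.890) = 266.4 m
J: √((-766.5)² + (-285.8)²) = √(587522.250 + 81681.640) = 818.0 m
K: √((315.5)² + (-458.7)²) = √(99540.250 + 210405.690) = 556.7 m
L: √((-655.7)² + (119.9)²) = √(429942.490 + 14376.010) = 666.6 m
M: √((332.1)² + (42.8)²) = √(110290.410 + 1831.840) = 334.8 m
N: √((776.3)² + (957.5)²) = √(602641.690 + 916806.250) = 1232.7 m
O: √((716.1)² + (477.9)²) = √(512799.210 + 228388.410) = 860.9 m
Sorted: A (245.6 m) < I (266.4 m) < M (334.8 m) < F (458.9 m) < E (463.6 m) < …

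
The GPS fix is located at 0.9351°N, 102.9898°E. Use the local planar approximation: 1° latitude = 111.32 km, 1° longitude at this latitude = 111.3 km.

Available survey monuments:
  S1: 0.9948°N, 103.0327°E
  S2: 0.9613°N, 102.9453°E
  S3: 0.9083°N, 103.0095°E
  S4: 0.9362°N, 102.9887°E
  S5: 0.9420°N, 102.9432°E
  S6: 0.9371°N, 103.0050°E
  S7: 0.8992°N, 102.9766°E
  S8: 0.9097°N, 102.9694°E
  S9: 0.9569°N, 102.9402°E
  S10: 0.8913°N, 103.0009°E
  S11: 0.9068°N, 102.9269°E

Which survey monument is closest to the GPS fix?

Distances from 0.9351°N, 102.9898°E:
S1: √((0.0597·111.32)² + (0.0429·111.3)²) = √(44.166711 + 22.798429) = 8.1832 km
S2: √((0.0262·111.32)² + (-0.0445·111.3)²) = √(8.506462 + 24.530723) = 5.7478 km
S3: √((-0.0268·111.32)² + (0.0197·111.3)²) = √(8.900532 + 4.807539) = 3.7024 km
S4: √((0.0011·111.32)² + (-0.0011·111.3)²) = √(0.014994 + 0.014989) = 0.1732 km
S5: √((0.0069·111.32)² + (-0.0466·111.3)²) = √(0.589990 + 26.900612) = 5.2431 km
S6: √((0.0020·111.32)² + (0.0152·111.3)²) = √(0.049569 + 2.862052) = 1.7063 km
S7: √((-0.0359·111.32)² + (-0.0132·111.3)²) = √(15.971117 + 2.158431) = 4.2579 km
S8: √((-0.0254·111.32)² + (-0.0204·111.3)²) = √(7.994915 + 5.155261) = 3.6263 km
S9: √((0.0218·111.32)² + (-0.0496·111.3)²) = √(5.889242 + 30.475699) = 6.0303 km
S10: √((-0.0438·111.32)² + (0.0111·111.3)²) = √(23.773582 + 1.526287) = 5.0299 km
S11: √((-0.0283·111.32)² + (-0.0629·111.3)²) = √(9.924743 + 49.010781) = 7.6769 km
Minimum: S4 at 0.1732 km.

S4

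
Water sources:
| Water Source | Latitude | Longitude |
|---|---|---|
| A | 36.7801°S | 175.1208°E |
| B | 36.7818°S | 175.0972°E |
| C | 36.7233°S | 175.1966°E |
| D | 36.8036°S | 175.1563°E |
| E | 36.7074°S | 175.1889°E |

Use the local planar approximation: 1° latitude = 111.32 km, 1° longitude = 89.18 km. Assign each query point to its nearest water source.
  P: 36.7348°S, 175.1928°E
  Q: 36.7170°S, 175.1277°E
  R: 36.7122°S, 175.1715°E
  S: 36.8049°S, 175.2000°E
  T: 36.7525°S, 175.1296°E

P at 36.7348°S, 175.1928°E:
  A: 8.1645 km
  B: 10.0030 km
  C: 1.3243 km
  D: 8.3218 km
  E: 3.0699 km
  → nearest: C (1.3243 km)
Q at 36.7170°S, 175.1277°E:
  A: 7.0512 km
  B: 7.7093 km
  C: 6.1844 km
  D: 9.9720 km
  E: 5.5615 km
  → nearest: E (5.5615 km)
R at 36.7122°S, 175.1715°E:
  A: 8.8077 km
  B: 10.1948 km
  C: 2.5568 km
  D: 10.2645 km
  E: 1.6412 km
  → nearest: E (1.6412 km)
S at 36.8049°S, 175.2000°E:
  A: 7.5834 km
  B: 9.5215 km
  C: 9.0888 km
  D: 3.8999 km
  E: 10.8987 km
  → nearest: D (3.8999 km)
T at 36.7525°S, 175.1296°E:
  A: 3.1711 km
  B: 4.3574 km
  C: 6.8020 km
  D: 6.1667 km
  E: 7.2920 km
  → nearest: A (3.1711 km)

P→C; Q→E; R→E; S→D; T→A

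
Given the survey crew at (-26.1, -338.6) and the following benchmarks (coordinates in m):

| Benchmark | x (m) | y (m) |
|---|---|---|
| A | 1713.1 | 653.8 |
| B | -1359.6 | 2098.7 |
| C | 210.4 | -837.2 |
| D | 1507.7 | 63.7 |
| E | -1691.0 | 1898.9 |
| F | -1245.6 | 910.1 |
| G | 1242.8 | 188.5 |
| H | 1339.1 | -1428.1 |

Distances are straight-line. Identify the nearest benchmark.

Distances from (-26.1, -338.6):
A: 2002.4 m
B: 2778.2 m
C: 551.8 m
D: 1585.7 m
E: 2789.0 m
F: 1745.4 m
G: 1374.0 m
H: 1746.6 m
Minimum: C at 551.8 m.

C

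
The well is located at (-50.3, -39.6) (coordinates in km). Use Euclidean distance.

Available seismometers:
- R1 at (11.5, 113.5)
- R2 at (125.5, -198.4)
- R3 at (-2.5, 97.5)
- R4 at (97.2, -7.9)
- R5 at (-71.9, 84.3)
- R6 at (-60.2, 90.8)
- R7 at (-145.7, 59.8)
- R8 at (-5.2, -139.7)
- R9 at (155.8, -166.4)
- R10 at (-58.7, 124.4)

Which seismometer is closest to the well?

Distances from (-50.3, -39.6):
R1: 165.1 km
R2: 236.9 km
R3: 145.2 km
R4: 150.9 km
R5: 125.8 km
R6: 130.8 km
R7: 137.8 km
R8: 109.8 km
R9: 242.0 km
R10: 164.2 km
Minimum: R8 at 109.8 km.

R8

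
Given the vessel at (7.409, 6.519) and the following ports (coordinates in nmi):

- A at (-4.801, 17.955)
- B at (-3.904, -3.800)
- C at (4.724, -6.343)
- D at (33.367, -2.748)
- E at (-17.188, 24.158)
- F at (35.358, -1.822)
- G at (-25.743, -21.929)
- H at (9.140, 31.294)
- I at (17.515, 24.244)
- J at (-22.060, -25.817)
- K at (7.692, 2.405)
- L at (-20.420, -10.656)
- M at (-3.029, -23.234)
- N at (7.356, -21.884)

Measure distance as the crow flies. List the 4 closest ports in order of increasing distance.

Distances from (7.409, 6.519):
A: 16.729 nmi
B: 15.312 nmi
C: 13.139 nmi
D: 27.563 nmi
E: 30.268 nmi
F: 29.167 nmi
G: 43.685 nmi
H: 24.835 nmi
I: 20.404 nmi
J: 43.750 nmi
K: 4.124 nmi
L: 32.702 nmi
M: 31.531 nmi
N: 28.403 nmi
Sorted: K (4.124 nmi) < C (13.139 nmi) < B (15.312 nmi) < A (16.729 nmi) < I (20.404 nmi) < H (24.835 nmi) < …

K, C, B, A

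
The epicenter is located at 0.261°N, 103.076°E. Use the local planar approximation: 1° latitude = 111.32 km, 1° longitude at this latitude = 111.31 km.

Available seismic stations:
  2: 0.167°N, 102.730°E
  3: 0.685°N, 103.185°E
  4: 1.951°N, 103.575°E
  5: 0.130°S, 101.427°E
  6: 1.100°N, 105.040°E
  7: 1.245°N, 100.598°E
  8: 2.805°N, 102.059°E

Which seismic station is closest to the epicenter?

Distances from 0.261°N, 103.076°E:
2: √((-0.094·111.32)² + (-0.346·111.31)²) = √(109.49697 + 1483.27120) = 39.909 km
3: √((0.424·111.32)² + (0.109·111.31)²) = √(2227.80979 + 147.20459) = 48.734 km
4: √((1.690·111.32)² + (0.499·111.31)²) = √(35393.19791 + 3085.10150) = 196.159 km
5: √((-0.391·111.32)² + (-1.649·111.31)²) = √(1894.52312 + 33690.67225) = 188.640 km
6: √((0.839·111.32)² + (1.964·111.31)²) = √(8723.08927 + 47791.57381) = 237.728 km
7: √((0.984·111.32)² + (-2.478·111.31)²) = √(11998.76623 + 76080.08157) = 296.781 km
8: √((2.544·111.32)² + (-1.017·111.31)²) = √(80201.15252 + 12814.75393) = 304.985 km
Minimum: 2 at 39.909 km.

2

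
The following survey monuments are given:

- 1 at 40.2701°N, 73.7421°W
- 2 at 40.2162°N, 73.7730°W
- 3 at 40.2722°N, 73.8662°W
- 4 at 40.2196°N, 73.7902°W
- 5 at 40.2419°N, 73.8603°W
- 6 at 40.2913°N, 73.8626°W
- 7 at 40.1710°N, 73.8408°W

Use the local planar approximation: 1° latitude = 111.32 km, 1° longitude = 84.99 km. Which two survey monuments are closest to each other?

Pairwise distances:
1–2: 6.5497 km
1–3: 10.5498 km
1–4: 6.9509 km
1–5: 10.5249 km
1–6: 10.5097 km
1–7: 13.8589 km
2–3: 10.0799 km
2–4: 1.5100 km
2–5: 7.9521 km
2–6: 11.3085 km
2–7: 7.6500 km
3–4: 8.7182 km
3–5: 3.4101 km
3–6: 2.1481 km
3–7: 11.4706 km
4–5: 6.4543 km
4–6: 10.0782 km
4–7: 6.9111 km
5–6: 5.5027 km
5–7: 8.0647 km
6–7: 13.5194 km
Closest pair: 2–4 at 1.5100 km.

2 and 4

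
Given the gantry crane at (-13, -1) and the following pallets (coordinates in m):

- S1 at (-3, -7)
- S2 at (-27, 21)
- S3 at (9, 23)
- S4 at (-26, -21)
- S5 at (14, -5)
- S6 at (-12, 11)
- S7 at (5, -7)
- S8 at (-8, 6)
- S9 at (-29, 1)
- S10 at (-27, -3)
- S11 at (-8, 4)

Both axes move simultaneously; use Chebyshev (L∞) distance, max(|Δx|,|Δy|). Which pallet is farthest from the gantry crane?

Distances from (-13, -1):
S1: max(|10|, |-6|) = 10 m
S2: max(|-14|, |22|) = 22 m
S3: max(|22|, |24|) = 24 m
S4: max(|-13|, |-20|) = 20 m
S5: max(|27|, |-4|) = 27 m
S6: max(|1|, |12|) = 12 m
S7: max(|18|, |-6|) = 18 m
S8: max(|5|, |7|) = 7 m
S9: max(|-16|, |2|) = 16 m
S10: max(|-14|, |-2|) = 14 m
S11: max(|5|, |5|) = 5 m
Maximum: S5 at 27 m.

S5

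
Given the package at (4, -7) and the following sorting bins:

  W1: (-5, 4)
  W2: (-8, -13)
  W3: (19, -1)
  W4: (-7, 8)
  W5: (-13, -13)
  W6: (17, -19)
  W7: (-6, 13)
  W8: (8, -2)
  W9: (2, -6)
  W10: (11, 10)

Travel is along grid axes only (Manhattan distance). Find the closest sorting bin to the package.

Distances from (4, -7):
W1: 20
W2: 18
W3: 21
W4: 26
W5: 23
W6: 25
W7: 30
W8: 9
W9: 3
W10: 24
Minimum: W9 at 3.

W9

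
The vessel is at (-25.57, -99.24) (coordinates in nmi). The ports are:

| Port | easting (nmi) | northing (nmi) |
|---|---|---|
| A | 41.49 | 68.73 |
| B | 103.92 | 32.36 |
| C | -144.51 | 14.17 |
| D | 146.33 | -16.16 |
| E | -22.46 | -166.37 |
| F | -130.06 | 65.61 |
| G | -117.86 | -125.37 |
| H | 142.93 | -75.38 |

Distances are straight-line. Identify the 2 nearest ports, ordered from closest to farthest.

E, G

Distances from (-25.57, -99.24):
A: 180.86 nmi
B: 184.62 nmi
C: 164.34 nmi
D: 190.92 nmi
E: 67.20 nmi
F: 195.18 nmi
G: 95.92 nmi
H: 170.18 nmi
Sorted: E (67.20 nmi) < G (95.92 nmi) < C (164.34 nmi) < H (170.18 nmi) < …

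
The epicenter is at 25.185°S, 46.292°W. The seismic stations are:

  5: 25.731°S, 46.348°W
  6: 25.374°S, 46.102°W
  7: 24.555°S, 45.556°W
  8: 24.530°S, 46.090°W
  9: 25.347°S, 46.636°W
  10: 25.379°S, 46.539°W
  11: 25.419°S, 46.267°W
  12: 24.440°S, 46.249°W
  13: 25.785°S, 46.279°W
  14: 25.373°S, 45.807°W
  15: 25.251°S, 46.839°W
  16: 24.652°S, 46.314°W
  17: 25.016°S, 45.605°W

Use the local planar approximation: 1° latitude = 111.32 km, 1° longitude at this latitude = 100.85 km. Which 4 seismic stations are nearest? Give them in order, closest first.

11, 6, 10, 9

Distances from 25.185°S, 46.292°W:
5: 61.043 km
6: 28.457 km
7: 102.117 km
8: 75.707 km
9: 39.100 km
10: 32.968 km
11: 26.171 km
12: 83.047 km
13: 66.805 km
14: 53.201 km
15: 55.652 km
16: 59.375 km
17: 71.793 km
Sorted: 11 (26.171 km) < 6 (28.457 km) < 10 (32.968 km) < 9 (39.100 km) < 14 (53.201 km) < 15 (55.652 km) < …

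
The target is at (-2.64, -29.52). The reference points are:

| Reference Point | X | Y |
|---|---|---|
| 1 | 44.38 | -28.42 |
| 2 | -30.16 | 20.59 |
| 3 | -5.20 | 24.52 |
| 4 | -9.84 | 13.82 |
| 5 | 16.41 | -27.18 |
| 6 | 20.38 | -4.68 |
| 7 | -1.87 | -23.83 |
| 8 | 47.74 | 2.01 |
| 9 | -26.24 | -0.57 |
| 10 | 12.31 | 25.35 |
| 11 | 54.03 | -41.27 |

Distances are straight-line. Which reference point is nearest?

Distances from (-2.64, -29.52):
1: √((47.02)² + (1.10)²) = √(2210.8804 + 1.2100) = 47.03
2: √((-27.52)² + (50.11)²) = √(757.3504 + 2511.0121) = 57.17
3: √((-2.56)² + (54.04)²) = √(6.5536 + 2920.3216) = 54.10
4: √((-7.20)² + (43.34)²) = √(51.8400 + 1878.3556) = 43.93
5: √((19.05)² + (2.34)²) = √(362.9025 + 5.4756) = 19.19
6: √((23.02)² + (24.84)²) = √(529.9204 + 617.0256) = 33.87
7: √((0.77)² + (5.69)²) = √(0.5929 + 32.3761) = 5.74
8: √((50.38)² + (31.53)²) = √(2538.1444 + 994.1409) = 59.43
9: √((-23.60)² + (28.95)²) = √(556.9600 + 838.1025) = 37.35
10: √((14.95)² + (54.87)²) = √(223.5025 + 3010.7169) = 56.87
11: √((56.67)² + (-11.75)²) = √(3211.4889 + 138.0625) = 57.88
Minimum: 7 at 5.74.

7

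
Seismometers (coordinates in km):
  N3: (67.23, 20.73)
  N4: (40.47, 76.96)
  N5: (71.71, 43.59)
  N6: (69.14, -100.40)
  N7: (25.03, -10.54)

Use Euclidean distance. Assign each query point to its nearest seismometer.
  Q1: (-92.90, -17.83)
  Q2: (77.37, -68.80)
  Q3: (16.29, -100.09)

Q1→N7; Q2→N6; Q3→N6

Q1 at (-92.90, -17.83):
  N3: √((160.13)² + (38.56)²) = √(25641.6169 + 1486.8736) = 164.71 km
  N4: √((133.37)² + (94.79)²) = √(17787.5569 + 8985.1441) = 163.62 km
  N5: √((164.61)² + (61.42)²) = √(27096.4521 + 3772.4164) = 175.70 km
  N6: √((162.04)² + (-82.57)²) = √(26256.9616 + 6817.8049) = 181.86 km
  N7: √((117.93)² + (7.29)²) = √(13907.4849 + 53.1441) = 118.16 km
  → nearest: N7 (118.16 km)
Q2 at (77.37, -68.80):
  N3: √((-10.14)² + (89.53)²) = √(102.8196 + 8015.6209) = 90.10 km
  N4: √((-36.90)² + (145.76)²) = √(1361.6100 + 21245.9776) = 150.36 km
  N5: √((-5.66)² + (112.39)²) = √(32.0356 + 12631.5121) = 112.53 km
  N6: √((-8.23)² + (-31.60)²) = √(67.7329 + 998.5600) = 32.65 km
  N7: √((-52.34)² + (58.26)²) = √(2739.4756 + 3394.2276) = 78.32 km
  → nearest: N6 (32.65 km)
Q3 at (16.29, -100.09):
  N3: √((50.94)² + (120.82)²) = √(2594.8836 + 14597.4724) = 131.12 km
  N4: √((24.18)² + (177.05)²) = √(584.6724 + 31346.7025) = 178.69 km
  N5: √((55.42)² + (143.68)²) = √(3071.3764 + 20643.9424) = 154.00 km
  N6: √((52.85)² + (-0.31)²) = √(2793.1225 + 0.0961) = 52.85 km
  N7: √((8.74)² + (89.55)²) = √(76.3876 + 8019.2025) = 89.98 km
  → nearest: N6 (52.85 km)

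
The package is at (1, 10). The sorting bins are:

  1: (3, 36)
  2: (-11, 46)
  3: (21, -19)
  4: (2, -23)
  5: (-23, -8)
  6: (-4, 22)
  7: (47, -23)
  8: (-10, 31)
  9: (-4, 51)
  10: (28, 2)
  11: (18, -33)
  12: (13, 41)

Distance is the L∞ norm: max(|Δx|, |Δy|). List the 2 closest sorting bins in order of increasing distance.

Distances from (1, 10):
1: max(|2|, |26|) = 26
2: max(|-12|, |36|) = 36
3: max(|20|, |-29|) = 29
4: max(|1|, |-33|) = 33
5: max(|-24|, |-18|) = 24
6: max(|-5|, |12|) = 12
7: max(|46|, |-33|) = 46
8: max(|-11|, |21|) = 21
9: max(|-5|, |41|) = 41
10: max(|27|, |-8|) = 27
11: max(|17|, |-43|) = 43
12: max(|12|, |31|) = 31
Sorted: 6 (12) < 8 (21) < 5 (24) < 1 (26) < …

6, 8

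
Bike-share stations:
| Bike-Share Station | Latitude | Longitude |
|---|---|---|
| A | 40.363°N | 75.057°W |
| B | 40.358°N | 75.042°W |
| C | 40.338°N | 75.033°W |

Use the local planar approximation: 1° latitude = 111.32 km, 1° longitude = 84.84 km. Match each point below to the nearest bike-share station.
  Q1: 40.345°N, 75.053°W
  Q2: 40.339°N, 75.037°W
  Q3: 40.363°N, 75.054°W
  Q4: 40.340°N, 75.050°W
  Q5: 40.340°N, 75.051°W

Q1 at 40.345°N, 75.053°W:
  A: 2.032 km
  B: 1.722 km
  C: 1.867 km
  → nearest: B (1.722 km)
Q2 at 40.339°N, 75.037°W:
  A: 3.165 km
  B: 2.157 km
  C: 0.357 km
  → nearest: C (0.357 km)
Q3 at 40.363°N, 75.054°W:
  A: 0.255 km
  B: 1.160 km
  C: 3.304 km
  → nearest: A (0.255 km)
Q4 at 40.340°N, 75.050°W:
  A: 2.628 km
  B: 2.116 km
  C: 1.459 km
  → nearest: C (1.459 km)
Q5 at 40.340°N, 75.051°W:
  A: 2.610 km
  B: 2.144 km
  C: 1.543 km
  → nearest: C (1.543 km)

Q1→B; Q2→C; Q3→A; Q4→C; Q5→C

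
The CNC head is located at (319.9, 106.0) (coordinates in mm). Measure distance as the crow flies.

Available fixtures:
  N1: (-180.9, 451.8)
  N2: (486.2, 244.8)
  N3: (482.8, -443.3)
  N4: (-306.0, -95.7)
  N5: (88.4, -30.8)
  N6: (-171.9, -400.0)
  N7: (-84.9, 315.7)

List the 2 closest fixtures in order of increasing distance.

N2, N5

Distances from (319.9, 106.0):
N1: 608.6 mm
N2: 216.6 mm
N3: 572.9 mm
N4: 657.6 mm
N5: 268.9 mm
N6: 705.6 mm
N7: 455.9 mm
Sorted: N2 (216.6 mm) < N5 (268.9 mm) < N7 (455.9 mm) < N3 (572.9 mm) < …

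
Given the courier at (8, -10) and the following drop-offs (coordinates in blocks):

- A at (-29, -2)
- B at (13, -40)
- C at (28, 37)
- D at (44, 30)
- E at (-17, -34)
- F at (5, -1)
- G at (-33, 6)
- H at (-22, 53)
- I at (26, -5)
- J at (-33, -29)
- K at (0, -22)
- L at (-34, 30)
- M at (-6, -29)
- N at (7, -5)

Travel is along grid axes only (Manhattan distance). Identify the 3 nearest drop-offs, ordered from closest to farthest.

N, F, K

Distances from (8, -10):
A: 45 blocks
B: 35 blocks
C: 67 blocks
D: 76 blocks
E: 49 blocks
F: 12 blocks
G: 57 blocks
H: 93 blocks
I: 23 blocks
J: 60 blocks
K: 20 blocks
L: 82 blocks
M: 33 blocks
N: 6 blocks
Sorted: N (6 blocks) < F (12 blocks) < K (20 blocks) < I (23 blocks) < M (33 blocks) < …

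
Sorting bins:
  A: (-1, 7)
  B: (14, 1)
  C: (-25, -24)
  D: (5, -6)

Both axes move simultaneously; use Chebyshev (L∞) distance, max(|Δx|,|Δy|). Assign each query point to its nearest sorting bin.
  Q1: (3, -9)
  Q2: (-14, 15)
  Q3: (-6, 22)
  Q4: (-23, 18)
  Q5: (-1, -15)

Q1→D; Q2→A; Q3→A; Q4→A; Q5→D

Q1 at (3, -9):
  A: max(|-4|, |16|) = 16
  B: max(|11|, |10|) = 11
  C: max(|-28|, |-15|) = 28
  D: max(|2|, |3|) = 3
  → nearest: D (3)
Q2 at (-14, 15):
  A: max(|13|, |-8|) = 13
  B: max(|28|, |-14|) = 28
  C: max(|-11|, |-39|) = 39
  D: max(|19|, |-21|) = 21
  → nearest: A (13)
Q3 at (-6, 22):
  A: max(|5|, |-15|) = 15
  B: max(|20|, |-21|) = 21
  C: max(|-19|, |-46|) = 46
  D: max(|11|, |-28|) = 28
  → nearest: A (15)
Q4 at (-23, 18):
  A: max(|22|, |-11|) = 22
  B: max(|37|, |-17|) = 37
  C: max(|-2|, |-42|) = 42
  D: max(|28|, |-24|) = 28
  → nearest: A (22)
Q5 at (-1, -15):
  A: max(|0|, |22|) = 22
  B: max(|15|, |16|) = 16
  C: max(|-24|, |-9|) = 24
  D: max(|6|, |9|) = 9
  → nearest: D (9)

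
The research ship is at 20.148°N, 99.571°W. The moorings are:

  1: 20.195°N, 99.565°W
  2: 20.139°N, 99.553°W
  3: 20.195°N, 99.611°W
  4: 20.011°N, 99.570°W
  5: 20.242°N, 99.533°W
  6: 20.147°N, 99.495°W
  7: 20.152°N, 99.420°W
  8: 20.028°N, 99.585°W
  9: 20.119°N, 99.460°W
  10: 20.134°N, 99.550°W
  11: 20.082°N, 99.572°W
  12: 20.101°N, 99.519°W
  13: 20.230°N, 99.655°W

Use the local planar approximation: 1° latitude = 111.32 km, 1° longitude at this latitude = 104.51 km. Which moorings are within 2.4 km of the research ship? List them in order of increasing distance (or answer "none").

2

Distances from 20.148°N, 99.571°W:
1: √((0.047·111.32)² + (0.006·104.51)²) = √(27.37424 + 0.39320) = 5.269 km
2: √((-0.009·111.32)² + (0.018·104.51)²) = √(1.00376 + 3.53884) = 2.131 km
3: √((0.047·111.32)² + (-0.040·104.51)²) = √(27.37424 + 17.47574) = 6.697 km
4: √((-0.137·111.32)² + (0.001·104.51)²) = √(232.58812 + 0.01092) = 15.251 km
5: √((0.094·111.32)² + (0.038·104.51)²) = √(109.49697 + 15.77186) = 11.192 km
6: √((-0.001·111.32)² + (0.076·104.51)²) = √(0.01239 + 63.08744) = 7.944 km
7: √((0.004·111.32)² + (0.151·104.51)²) = √(0.19827 + 249.04028) = 15.787 km
8: √((-0.120·111.32)² + (-0.014·104.51)²) = √(178.44685 + 2.14078) = 13.438 km
9: √((-0.029·111.32)² + (0.111·104.51)²) = √(10.42179 + 134.57415) = 12.041 km
10: √((-0.014·111.32)² + (0.021·104.51)²) = √(2.42886 + 4.81675) = 2.692 km
11: √((-0.066·111.32)² + (-0.001·104.51)²) = √(53.98017 + 0.01092) = 7.348 km
12: √((-0.047·111.32)² + (0.052·104.51)²) = √(27.37424 + 29.53401) = 7.544 km
13: √((0.082·111.32)² + (-0.084·104.51)²) = √(83.32477 + 77.06803) = 12.665 km
Threshold 2.4 km: 2 (2.131 km) is within range.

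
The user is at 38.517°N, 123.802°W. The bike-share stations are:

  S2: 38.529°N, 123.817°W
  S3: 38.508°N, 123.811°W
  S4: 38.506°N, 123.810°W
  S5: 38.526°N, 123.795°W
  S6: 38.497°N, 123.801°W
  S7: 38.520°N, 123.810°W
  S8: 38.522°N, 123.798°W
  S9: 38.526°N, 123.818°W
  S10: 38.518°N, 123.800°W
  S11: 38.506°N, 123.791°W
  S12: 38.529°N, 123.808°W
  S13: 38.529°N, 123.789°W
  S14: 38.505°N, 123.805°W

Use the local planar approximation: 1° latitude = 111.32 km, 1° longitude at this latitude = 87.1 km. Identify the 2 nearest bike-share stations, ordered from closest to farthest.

Distances from 38.517°N, 123.802°W:
S2: 1.869 km
S3: 1.272 km
S4: 1.409 km
S5: 1.173 km
S6: 2.228 km
S7: 0.773 km
S8: 0.657 km
S9: 1.716 km
S10: 0.207 km
S11: 1.555 km
S12: 1.434 km
S13: 1.751 km
S14: 1.361 km
Sorted: S10 (0.207 km) < S8 (0.657 km) < S7 (0.773 km) < S5 (1.173 km) < …

S10, S8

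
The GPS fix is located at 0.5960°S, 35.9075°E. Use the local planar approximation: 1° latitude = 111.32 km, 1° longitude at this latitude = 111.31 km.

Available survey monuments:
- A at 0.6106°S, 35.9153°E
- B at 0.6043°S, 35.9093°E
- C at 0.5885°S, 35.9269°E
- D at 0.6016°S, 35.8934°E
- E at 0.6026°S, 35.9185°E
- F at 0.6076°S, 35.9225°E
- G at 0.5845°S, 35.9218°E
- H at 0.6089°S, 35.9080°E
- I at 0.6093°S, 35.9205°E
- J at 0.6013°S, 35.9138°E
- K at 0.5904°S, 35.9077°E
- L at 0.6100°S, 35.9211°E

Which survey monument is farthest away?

Distances from 0.5960°S, 35.9075°E:
A: √((-0.0146·111.32)² + (0.0078·111.31)²) = √(2.641509 + 0.753802) = 1.8426 km
B: √((-0.0083·111.32)² + (0.0018·111.31)²) = √(0.853695 + 0.040143) = 0.9454 km
C: √((0.0075·111.32)² + (0.0194·111.31)²) = √(0.697058 + 4.663069) = 2.3152 km
D: √((-0.0056·111.32)² + (-0.0141·111.31)²) = √(0.388618 + 2.463239) = 1.6887 km
E: √((-0.0066·111.32)² + (0.0110·111.31)²) = √(0.539802 + 1.499180) = 1.4279 km
F: √((-0.0116·111.32)² + (0.0150·111.31)²) = √(1.667487 + 2.787731) = 2.1107 km
G: √((0.0115·111.32)² + (0.0143·111.31)²) = √(1.638861 + 2.533614) = 2.0427 km
H: √((-0.0129·111.32)² + (0.0005·111.31)²) = √(2.062176 + 0.003097) = 1.4371 km
I: √((-0.0133·111.32)² + (0.0130·111.31)²) = √(2.192046 + 2.093896) = 2.0703 km
J: √((-0.0053·111.32)² + (0.0063·111.31)²) = √(0.348095 + 0.491756) = 0.9164 km
K: √((0.0056·111.32)² + (0.0002·111.31)²) = √(0.388618 + 0.000496) = 0.6238 km
L: √((-0.0140·111.32)² + (0.0136·111.31)²) = √(2.428860 + 2.291639) = 2.1727 km
Maximum: C at 2.3152 km.

C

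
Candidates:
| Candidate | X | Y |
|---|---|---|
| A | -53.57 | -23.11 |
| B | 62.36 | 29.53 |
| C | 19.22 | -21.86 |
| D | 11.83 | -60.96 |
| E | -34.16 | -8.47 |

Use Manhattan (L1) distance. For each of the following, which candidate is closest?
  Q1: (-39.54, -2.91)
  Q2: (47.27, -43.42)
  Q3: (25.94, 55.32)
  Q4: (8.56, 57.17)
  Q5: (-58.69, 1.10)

Q1→E; Q2→C; Q3→B; Q4→B; Q5→A

Q1 at (-39.54, -2.91):
  A: 34.23
  B: 134.34
  C: 77.71
  D: 109.42
  E: 10.94
  → nearest: E (10.94)
Q2 at (47.27, -43.42):
  A: 121.15
  B: 88.04
  C: 49.61
  D: 52.98
  E: 116.38
  → nearest: C (49.61)
Q3 at (25.94, 55.32):
  A: 157.94
  B: 62.21
  C: 83.90
  D: 130.39
  E: 123.89
  → nearest: B (62.21)
Q4 at (8.56, 57.17):
  A: 142.41
  B: 81.44
  C: 89.69
  D: 121.40
  E: 108.36
  → nearest: B (81.44)
Q5 at (-58.69, 1.10):
  A: 29.33
  B: 149.48
  C: 100.87
  D: 132.58
  E: 34.10
  → nearest: A (29.33)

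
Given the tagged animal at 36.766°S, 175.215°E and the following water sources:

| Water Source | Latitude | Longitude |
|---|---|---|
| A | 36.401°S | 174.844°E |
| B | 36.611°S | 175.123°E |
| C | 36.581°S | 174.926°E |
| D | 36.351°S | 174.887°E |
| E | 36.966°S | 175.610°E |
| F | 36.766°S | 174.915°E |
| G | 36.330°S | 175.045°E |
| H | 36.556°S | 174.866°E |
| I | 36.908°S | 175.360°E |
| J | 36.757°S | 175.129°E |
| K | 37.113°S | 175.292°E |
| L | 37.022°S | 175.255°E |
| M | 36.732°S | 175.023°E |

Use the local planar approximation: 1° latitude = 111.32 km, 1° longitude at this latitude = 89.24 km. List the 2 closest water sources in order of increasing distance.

Distances from 36.766°S, 175.215°E:
A: √((0.365·111.32)² + (-0.371·89.24)²) = √(1650.94317 + 1096.14231) = 52.413 km
B: √((0.155·111.32)² + (-0.092·89.24)²) = √(297.72122 + 67.40541) = 19.108 km
C: √((0.185·111.32)² + (-0.289·89.24)²) = √(424.12107 + 665.14267) = 33.004 km
D: √((0.415·111.32)² + (-0.328·89.24)²) = √(2134.23672 + 856.77505) = 54.690 km
E: √((-0.200·111.32)² + (0.395·89.24)²) = √(495.68570 + 1242.54840) = 41.692 km
F: √((0.000·111.32)² + (-0.300·89.24)²) = √(0.00000 + 716.73998) = 26.772 km
G: √((0.436·111.32)² + (-0.170·89.24)²) = √(2355.69670 + 230.15317) = 50.851 km
H: √((0.210·111.32)² + (-0.349·89.24)²) = √(546.49348 + 969.99608) = 38.942 km
I: √((-0.142·111.32)² + (0.145·89.24)²) = √(249.87516 + 167.43842) = 20.428 km
J: √((0.009·111.32)² + (-0.086·89.24)²) = √(1.00376 + 58.90010) = 7.740 km
K: √((-0.347·111.32)² + (0.077·89.24)²) = √(1492.12547 + 47.21724) = 39.234 km
L: √((-0.256·111.32)² + (0.040·89.24)²) = √(812.13144 + 12.74204) = 28.721 km
M: √((0.034·111.32)² + (-0.192·89.24)²) = √(14.32532 + 293.57670) = 17.547 km
Sorted: J (7.740 km) < M (17.547 km) < B (19.108 km) < I (20.428 km) < …

J, M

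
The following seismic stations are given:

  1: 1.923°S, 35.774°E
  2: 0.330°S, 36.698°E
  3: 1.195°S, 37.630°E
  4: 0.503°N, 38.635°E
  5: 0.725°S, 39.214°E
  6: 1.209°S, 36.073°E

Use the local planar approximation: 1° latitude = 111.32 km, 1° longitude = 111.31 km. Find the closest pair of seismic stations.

1 and 6

Pairwise distances:
1–2: 205.000 km
1–3: 221.918 km
1–4: 417.551 km
1–5: 405.466 km
1–6: 86.169 km
2–3: 141.543 km
2–4: 234.703 km
2–5: 283.487 km
2–6: 120.060 km
3–4: 219.643 km
3–5: 183.914 km
3–6: 173.317 km
4–5: 151.132 km
4–6: 342.996 km
5–6: 353.752 km
Closest pair: 1–6 at 86.169 km.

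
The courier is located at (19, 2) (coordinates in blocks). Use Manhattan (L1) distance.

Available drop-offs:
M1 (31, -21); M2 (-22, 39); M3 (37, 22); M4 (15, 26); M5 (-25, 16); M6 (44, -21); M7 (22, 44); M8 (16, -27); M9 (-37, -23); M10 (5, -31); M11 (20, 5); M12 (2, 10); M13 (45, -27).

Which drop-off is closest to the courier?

M11

Distances from (19, 2):
M1: |12| + |-23| = 12 + 23 = 35 blocks
M2: |-41| + |37| = 41 + 37 = 78 blocks
M3: |18| + |20| = 18 + 20 = 38 blocks
M4: |-4| + |24| = 4 + 24 = 28 blocks
M5: |-44| + |14| = 44 + 14 = 58 blocks
M6: |25| + |-23| = 25 + 23 = 48 blocks
M7: |3| + |42| = 3 + 42 = 45 blocks
M8: |-3| + |-29| = 3 + 29 = 32 blocks
M9: |-56| + |-25| = 56 + 25 = 81 blocks
M10: |-14| + |-33| = 14 + 33 = 47 blocks
M11: |1| + |3| = 1 + 3 = 4 blocks
M12: |-17| + |8| = 17 + 8 = 25 blocks
M13: |26| + |-29| = 26 + 29 = 55 blocks
Minimum: M11 at 4 blocks.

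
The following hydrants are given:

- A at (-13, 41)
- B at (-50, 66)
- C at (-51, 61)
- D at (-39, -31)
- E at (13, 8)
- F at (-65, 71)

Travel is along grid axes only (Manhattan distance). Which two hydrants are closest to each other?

Pairwise distances:
A–B: |-37| + |25| = 37 + 25 = 62
A–C: |-38| + |20| = 38 + 20 = 58
A–D: |-26| + |-72| = 26 + 72 = 98
A–E: |26| + |-33| = 26 + 33 = 59
A–F: |-52| + |30| = 52 + 30 = 82
B–C: |-1| + |-5| = 1 + 5 = 6
B–D: |11| + |-97| = 11 + 97 = 108
B–E: |63| + |-58| = 63 + 58 = 121
B–F: |-15| + |5| = 15 + 5 = 20
C–D: |12| + |-92| = 12 + 92 = 104
C–E: |64| + |-53| = 64 + 53 = 117
C–F: |-14| + |10| = 14 + 10 = 24
D–E: |52| + |39| = 52 + 39 = 91
D–F: |-26| + |102| = 26 + 102 = 128
E–F: |-78| + |63| = 78 + 63 = 141
Closest pair: B–C at 6.

B and C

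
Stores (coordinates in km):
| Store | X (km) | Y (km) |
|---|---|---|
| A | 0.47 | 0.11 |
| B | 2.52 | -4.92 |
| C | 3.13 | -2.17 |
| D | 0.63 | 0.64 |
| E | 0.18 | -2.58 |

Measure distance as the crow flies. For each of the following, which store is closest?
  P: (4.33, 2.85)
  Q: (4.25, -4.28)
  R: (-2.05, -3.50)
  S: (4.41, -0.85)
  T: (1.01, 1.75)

P at (4.33, 2.85):
  A: 4.734 km
  B: 7.978 km
  C: 5.161 km
  D: 4.310 km
  E: 6.834 km
  → nearest: D (4.310 km)
Q at (4.25, -4.28):
  A: 5.793 km
  B: 1.845 km
  C: 2.389 km
  D: 6.108 km
  E: 4.411 km
  → nearest: B (1.845 km)
R at (-2.05, -3.50):
  A: 4.403 km
  B: 4.786 km
  C: 5.348 km
  D: 4.932 km
  E: 2.412 km
  → nearest: E (2.412 km)
S at (4.41, -0.85):
  A: 4.055 km
  B: 4.487 km
  C: 1.839 km
  D: 4.063 km
  E: 4.570 km
  → nearest: C (1.839 km)
T at (1.01, 1.75):
  A: 1.727 km
  B: 6.839 km
  C: 4.457 km
  D: 1.173 km
  E: 4.409 km
  → nearest: D (1.173 km)

P→D; Q→B; R→E; S→C; T→D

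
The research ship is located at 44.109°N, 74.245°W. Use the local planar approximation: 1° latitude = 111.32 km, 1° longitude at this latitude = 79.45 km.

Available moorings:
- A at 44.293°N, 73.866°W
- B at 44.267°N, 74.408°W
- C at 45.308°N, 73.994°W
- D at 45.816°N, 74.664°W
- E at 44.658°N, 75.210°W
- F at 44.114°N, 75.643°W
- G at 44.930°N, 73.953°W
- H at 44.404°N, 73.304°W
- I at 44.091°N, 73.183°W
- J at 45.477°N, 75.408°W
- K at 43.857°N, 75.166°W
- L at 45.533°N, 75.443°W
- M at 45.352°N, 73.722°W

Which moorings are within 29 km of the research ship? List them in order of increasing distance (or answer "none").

Distances from 44.109°N, 74.245°W:
A: √((0.184·111.32)² + (0.379·79.45)²) = √(419.54837 + 906.70544) = 36.418 km
B: √((0.158·111.32)² + (-0.163·79.45)²) = √(309.35744 + 167.71157) = 21.842 km
C: √((1.199·111.32)² + (0.251·79.45)²) = √(17814.95631 + 397.68137) = 134.954 km
D: √((1.707·111.32)² + (-0.419·79.45)²) = √(36108.83174 + 1108.19414) = 192.917 km
E: √((0.549·111.32)² + (-0.965·79.45)²) = √(3735.00411 + 5878.17390) = 98.047 km
F: √((0.005·111.32)² + (-1.398·79.45)²) = √(0.30980 + 12336.78926) = 111.072 km
G: √((0.821·111.32)² + (0.292·79.45)²) = √(8352.81206 + 538.21216) = 94.292 km
H: √((0.295·111.32)² + (0.941·79.45)²) = √(1078.42619 + 5589.42393) = 81.657 km
I: √((-0.018·111.32)² + (1.062·79.45)²) = √(4.01505 + 7119.29250) = 84.400 km
J: √((1.368·111.32)² + (-1.163·79.45)²) = √(23190.95270 + 8537.82468) = 178.126 km
K: √((-0.252·111.32)² + (-0.921·79.45)²) = √(786.95061 + 5354.35378) = 78.366 km
L: √((1.424·111.32)² + (-1.198·79.45)²) = √(25128.48895 + 9059.44180) = 184.900 km
M: √((1.243·111.32)² + (0.523·79.45)²) = √(19146.46722 + 1726.59779) = 144.475 km
Threshold 29 km: B (21.842 km) is within range.

B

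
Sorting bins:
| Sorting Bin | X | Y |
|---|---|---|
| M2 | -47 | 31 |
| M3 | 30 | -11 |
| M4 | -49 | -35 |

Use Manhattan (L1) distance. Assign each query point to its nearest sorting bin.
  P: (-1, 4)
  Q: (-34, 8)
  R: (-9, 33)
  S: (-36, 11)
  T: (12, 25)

P at (-1, 4):
  M2: 73
  M3: 46
  M4: 87
  → nearest: M3 (46)
Q at (-34, 8):
  M2: 36
  M3: 83
  M4: 58
  → nearest: M2 (36)
R at (-9, 33):
  M2: 40
  M3: 83
  M4: 108
  → nearest: M2 (40)
S at (-36, 11):
  M2: 31
  M3: 88
  M4: 59
  → nearest: M2 (31)
T at (12, 25):
  M2: 65
  M3: 54
  M4: 121
  → nearest: M3 (54)

P→M3; Q→M2; R→M2; S→M2; T→M3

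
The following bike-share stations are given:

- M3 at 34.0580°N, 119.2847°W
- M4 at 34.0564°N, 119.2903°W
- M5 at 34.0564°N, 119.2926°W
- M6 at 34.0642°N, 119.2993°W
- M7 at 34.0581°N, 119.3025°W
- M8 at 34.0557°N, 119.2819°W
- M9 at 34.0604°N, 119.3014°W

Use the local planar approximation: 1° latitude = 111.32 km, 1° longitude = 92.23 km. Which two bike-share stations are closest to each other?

Pairwise distances:
M3–M4: 0.5463 km
M3–M5: 0.7501 km
M3–M6: 1.5131 km
M3–M7: 1.6417 km
M3–M8: 0.3637 km
M3–M9: 1.5632 km
M4–M5: 0.2121 km
M4–M6: 1.2012 km
M4–M7: 1.1410 km
M4–M8: 0.7786 km
M4–M9: 1.1164 km
M5–M6: 1.0657 km
M5–M7: 0.9325 km
M5–M8: 0.9899 km
M5–M9: 0.9257 km
M6–M7: 0.7404 km
M6–M8: 1.8630 km
M6–M9: 0.4652 km
M7–M8: 1.9186 km
M7–M9: 0.2754 km
M8–M9: 1.8730 km
Closest pair: M4–M5 at 0.2121 km.

M4 and M5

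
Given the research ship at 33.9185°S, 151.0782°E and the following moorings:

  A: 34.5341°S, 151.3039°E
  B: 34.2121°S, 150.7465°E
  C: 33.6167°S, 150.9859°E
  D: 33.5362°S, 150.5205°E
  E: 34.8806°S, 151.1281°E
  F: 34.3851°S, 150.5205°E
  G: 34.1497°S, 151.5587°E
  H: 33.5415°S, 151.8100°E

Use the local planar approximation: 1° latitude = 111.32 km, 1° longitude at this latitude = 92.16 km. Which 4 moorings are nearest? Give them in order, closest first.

Distances from 33.9185°S, 151.0782°E:
A: √((-0.6156·111.32)² + (0.2257·92.16)²) = √(4696.167922 + 432.661299) = 71.6158 km
B: √((-0.2936·111.32)² + (-0.3317·92.16)²) = √(1068.214571 + 934.492618) = 44.7516 km
C: √((0.3018·111.32)² + (-0.0923·92.16)²) = √(1128.716480 + 72.358297) = 34.6565 km
D: √((0.3823·111.32)² + (-0.5577·92.16)²) = √(1811.152382 + 2641.716575) = 66.7298 km
E: √((-0.9621·111.32)² + (0.0499·92.16)²) = √(11470.618203 + 21.148814) = 107.1997 km
F: √((-0.4666·111.32)² + (-0.5577·92.16)²) = √(2697.962222 + 2641.716575) = 73.0731 km
G: √((-0.2312·111.32)² + (0.4805·92.16)²) = √(662.402640 + 1960.973461) = 51.2189 km
H: √((0.3770·111.32)² + (0.7318·92.16)²) = √(1761.282807 + 4548.516165) = 79.4342 km
Sorted: C (34.6565 km) < B (44.7516 km) < G (51.2189 km) < D (66.7298 km) < A (71.6158 km) < F (73.0731 km) < …

C, B, G, D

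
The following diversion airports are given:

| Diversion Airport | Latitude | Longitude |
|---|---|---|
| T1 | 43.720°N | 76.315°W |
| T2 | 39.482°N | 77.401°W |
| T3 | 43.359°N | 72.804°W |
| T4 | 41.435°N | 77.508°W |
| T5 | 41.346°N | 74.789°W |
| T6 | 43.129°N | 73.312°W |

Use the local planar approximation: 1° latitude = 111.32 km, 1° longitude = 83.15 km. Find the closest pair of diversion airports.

T3 and T6

Pairwise distances:
T1–T2: 480.339 km
T1–T3: 294.693 km
T1–T4: 273.025 km
T1–T5: 293.157 km
T1–T6: 258.221 km
T2–T3: 576.520 km
T2–T4: 217.590 km
T2–T5: 300.378 km
T2–T6: 529.550 km
T3–T4: 445.939 km
T3–T5: 278.312 km
T3–T6: 49.394 km
T4–T5: 226.302 km
T4–T6: 396.598 km
T5–T6: 233.407 km
Closest pair: T3–T6 at 49.394 km.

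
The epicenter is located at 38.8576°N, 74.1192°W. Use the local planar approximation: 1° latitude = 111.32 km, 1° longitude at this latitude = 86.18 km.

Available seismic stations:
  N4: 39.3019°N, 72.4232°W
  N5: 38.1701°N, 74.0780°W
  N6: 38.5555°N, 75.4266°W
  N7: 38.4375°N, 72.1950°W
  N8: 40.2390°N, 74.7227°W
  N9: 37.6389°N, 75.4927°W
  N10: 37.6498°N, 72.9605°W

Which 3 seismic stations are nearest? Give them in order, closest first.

N5, N6, N4

Distances from 38.8576°N, 74.1192°W:
N4: √((0.4443·111.32)² + (1.6960·86.18)²) = √(2446.239766 + 21363.119771) = 154.3028 km
N5: √((-0.6875·111.32)² + (0.0412·86.18)²) = √(5857.223556 + 12.606874) = 76.6148 km
N6: √((-0.3021·111.32)² + (-1.3074·86.18)²) = √(1130.961565 + 12694.919192) = 117.5835 km
N7: √((-0.4201·111.32)² + (1.9242·86.18)²) = √(2187.014983 + 27498.778329) = 172.2957 km
N8: √((1.3814·111.32)² + (-0.6035·86.18)²) = √(23647.503513 + 2705.001613) = 162.3345 km
N9: √((-1.2187·111.32)² + (-1.3735·86.18)²) = √(18405.177815 + 14011.037873) = 180.0450 km
N10: √((-1.2078·111.32)² + (1.1587·86.18)²) = √(18077.419900 + 9971.373716) = 167.4777 km
Sorted: N5 (76.6148 km) < N6 (117.5835 km) < N4 (154.3028 km) < N8 (162.3345 km) < N10 (167.4777 km) < …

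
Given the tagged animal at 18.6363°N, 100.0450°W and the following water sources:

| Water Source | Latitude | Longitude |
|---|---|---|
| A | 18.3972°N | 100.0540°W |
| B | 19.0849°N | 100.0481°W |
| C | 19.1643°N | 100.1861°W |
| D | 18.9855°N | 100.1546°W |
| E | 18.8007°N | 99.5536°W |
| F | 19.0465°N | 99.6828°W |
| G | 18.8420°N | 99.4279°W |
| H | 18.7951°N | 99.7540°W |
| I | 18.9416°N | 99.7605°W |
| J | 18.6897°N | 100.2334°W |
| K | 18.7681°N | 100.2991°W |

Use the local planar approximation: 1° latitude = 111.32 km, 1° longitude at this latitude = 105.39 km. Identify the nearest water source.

J

Distances from 18.6363°N, 100.0450°W:
A: √((-0.2391·111.32)² + (-0.0090·105.39)²) = √(708.444034 + 0.899671) = 26.6335 km
B: √((0.4486·111.32)² + (-0.0031·105.39)²) = √(2493.819025 + 0.106739) = 49.9392 km
C: √((0.5280·111.32)² + (-0.1411·105.39)²) = √(3454.731027 + 221.132633) = 60.6289 km
D: √((0.3492·111.32)² + (-0.1096·105.39)²) = √(1511.105775 + 133.419687) = 40.5527 km
E: √((0.1644·111.32)² + (0.4914·105.39)²) = √(334.926894 + 2682.063855) = 54.9271 km
F: √((0.4102·111.32)² + (0.3622·105.39)²) = √(2085.151944 + 1457.121281) = 59.5170 km
G: √((0.2057·111.32)² + (0.6171·105.39)²) = √(524.342401 + 4229.703278) = 68.9496 km
H: √((0.1588·111.32)² + (0.2910·105.39)²) = √(312.498107 + 940.556279) = 35.3985 km
I: √((0.3053·111.32)² + (0.2845·105.39)²) = √(1155.047924 + 899.007574) = 45.3217 km
J: √((0.0534·111.32)² + (-0.1884·105.39)²) = √(35.336938 + 394.239927) = 20.7262 km
K: √((0.1318·111.32)² + (-0.2541·105.39)²) = √(215.266880 + 717.146923) = 30.5355 km
Minimum: J at 20.7262 km.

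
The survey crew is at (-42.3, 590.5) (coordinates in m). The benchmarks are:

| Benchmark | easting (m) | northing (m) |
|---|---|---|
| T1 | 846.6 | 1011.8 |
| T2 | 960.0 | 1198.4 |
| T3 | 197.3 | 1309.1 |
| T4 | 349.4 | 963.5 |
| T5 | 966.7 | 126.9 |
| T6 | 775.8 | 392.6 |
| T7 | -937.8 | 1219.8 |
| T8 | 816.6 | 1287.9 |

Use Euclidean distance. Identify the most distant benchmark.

T2

Distances from (-42.3, 590.5):
T1: √((888.9)² + (421.3)²) = √(790143.210 + 177493.690) = 983.7 m
T2: √((1002.3)² + (607.9)²) = √(1004605.290 + 369542.410) = 1172.2 m
T3: √((239.6)² + (718.6)²) = √(57408.160 + 516385.960) = 757.5 m
T4: √((391.7)² + (373.0)²) = √(153428.890 + 139129.000) = 540.9 m
T5: √((1009.0)² + (-463.6)²) = √(1018081.000 + 214924.960) = 1110.4 m
T6: √((818.1)² + (-197.9)²) = √(669287.610 + 39164.410) = 841.7 m
T7: √((-895.5)² + (629.3)²) = √(801920.250 + 396018.490) = 1094.5 m
T8: √((858.9)² + (697.4)²) = √(737709.210 + 486366.760) = 1106.4 m
Maximum: T2 at 1172.2 m.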